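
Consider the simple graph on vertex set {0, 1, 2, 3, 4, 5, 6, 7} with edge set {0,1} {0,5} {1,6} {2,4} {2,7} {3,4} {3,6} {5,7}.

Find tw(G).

2

A width-2 tree decomposition is:
Bags: B1 = {0, 5, 7}  B2 = {0, 2, 7}  B3 = {0, 2, 4}  B4 = {0, 3, 4}  B5 = {0, 3, 6}  B6 = {0, 1, 6}
Tree: B1–B2, B2–B3, B3–B4, B4–B5, B5–B6
The largest bag has 3 vertices, giving width 2; this decomposition certifies tw(G) ≤ 2. The edges 0–5–7–2–4–3–6–1–0 form a cycle, so G is not a tree and its treewidth is at least 2. Hence tw(G) = 2 exactly.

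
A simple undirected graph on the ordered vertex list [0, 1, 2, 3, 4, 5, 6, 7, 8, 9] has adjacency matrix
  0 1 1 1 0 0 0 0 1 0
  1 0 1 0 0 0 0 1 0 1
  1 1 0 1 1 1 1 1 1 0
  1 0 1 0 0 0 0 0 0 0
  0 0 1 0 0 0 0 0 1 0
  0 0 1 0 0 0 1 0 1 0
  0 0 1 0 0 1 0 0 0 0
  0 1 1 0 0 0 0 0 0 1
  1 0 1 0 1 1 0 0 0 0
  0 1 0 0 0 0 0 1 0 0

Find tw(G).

A width-2 tree decomposition is:
Bags: B1 = {0, 1, 2}  B2 = {0, 2, 8}  B3 = {1, 2, 7}  B4 = {2, 5, 8}  B5 = {1, 7, 9}  B6 = {2, 4, 8}  B7 = {0, 2, 3}  B8 = {2, 5, 6}
Tree: B1–B2, B1–B3, B2–B4, B3–B5, B4–B6, B1–B7, B4–B8
The largest bag has 3 vertices, giving width 2; this decomposition certifies tw(G) ≤ 2. Conversely, {1, 7, 9} is a clique of size 3, and the vertices of any clique must share a bag in every tree decomposition; so some bag has ≥ 3 vertices and tw(G) ≥ 2. Hence tw(G) = 2 exactly.

2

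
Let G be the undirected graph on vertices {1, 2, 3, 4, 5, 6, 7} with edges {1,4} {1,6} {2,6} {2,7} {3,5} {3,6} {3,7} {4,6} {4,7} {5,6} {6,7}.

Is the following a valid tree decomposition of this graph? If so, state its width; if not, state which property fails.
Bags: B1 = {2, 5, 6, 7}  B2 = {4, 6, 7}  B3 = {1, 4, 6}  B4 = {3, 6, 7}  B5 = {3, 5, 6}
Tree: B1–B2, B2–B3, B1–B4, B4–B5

A tree decomposition must satisfy three properties: every vertex lies in some bag; for every edge, both endpoints lie together in some bag; and for every vertex, the bags containing it form a connected subtree. Here bags containing vertex 5 are not connected in the tree, so the decomposition is invalid.

No — bags containing vertex 5 are not connected in the tree.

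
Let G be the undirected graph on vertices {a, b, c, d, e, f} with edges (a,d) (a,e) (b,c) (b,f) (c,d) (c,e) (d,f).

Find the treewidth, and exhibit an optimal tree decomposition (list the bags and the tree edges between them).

Treewidth 2.
One such decomposition:
Bags: B1 = {a, d, e}  B2 = {c, d, e}  B3 = {c, d, f}  B4 = {b, c, f}
Tree: B1–B2, B2–B3, B3–B4

Each bag holds 3 vertices, so the decomposition has width 2, which upper-bounds the treewidth. The edges a–e–c–d–a form a cycle, so G is not a tree and its treewidth is at least 2. Combining the bounds, tw(G) = 2.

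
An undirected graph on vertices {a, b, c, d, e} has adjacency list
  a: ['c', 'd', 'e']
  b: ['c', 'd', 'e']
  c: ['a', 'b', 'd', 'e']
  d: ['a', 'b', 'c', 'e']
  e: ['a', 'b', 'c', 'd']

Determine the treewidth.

A width-3 tree decomposition is:
Bags: B1 = {a, c, d, e}  B2 = {b, c, d, e}
Tree: B1–B2
Every bag has size at most 4, so the width is 4 − 1 = 3 and tw(G) ≤ 3. For the lower bound, the 4 vertices {a, c, d, e} are pairwise adjacent, and any tree decomposition puts a clique entirely inside one bag — forcing width ≥ 3. Combining the bounds, tw(G) = 3.

3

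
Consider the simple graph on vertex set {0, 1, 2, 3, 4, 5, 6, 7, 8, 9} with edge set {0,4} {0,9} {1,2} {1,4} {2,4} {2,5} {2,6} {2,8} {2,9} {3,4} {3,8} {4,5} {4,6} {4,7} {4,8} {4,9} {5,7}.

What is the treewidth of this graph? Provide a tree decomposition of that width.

Every bag has size at most 3, so the width is 3 − 1 = 2 and tw(G) ≤ 2. Conversely, {0, 4, 9} is a clique of size 3, and the vertices of any clique must share a bag in every tree decomposition; so some bag has ≥ 3 vertices and tw(G) ≥ 2. The upper and lower bounds meet at 2, so that is the treewidth.

Treewidth 2.
Bags: B1 = {2, 4, 8}  B2 = {2, 4, 9}  B3 = {2, 4, 5}  B4 = {1, 2, 4}  B5 = {3, 4, 8}  B6 = {0, 4, 9}  B7 = {2, 4, 6}  B8 = {4, 5, 7}
Tree: B1–B2, B2–B3, B1–B4, B1–B5, B2–B6, B1–B7, B3–B8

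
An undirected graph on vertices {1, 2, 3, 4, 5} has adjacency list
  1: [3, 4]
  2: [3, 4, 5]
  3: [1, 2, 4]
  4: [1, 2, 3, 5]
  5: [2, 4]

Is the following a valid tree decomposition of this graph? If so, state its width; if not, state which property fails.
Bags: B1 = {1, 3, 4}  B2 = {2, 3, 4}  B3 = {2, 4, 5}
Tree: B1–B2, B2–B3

Yes; width 2.

Vertex coverage: the bags together contain {1, 2, 3, 4, 5}, the full vertex set. Edge coverage: each edge of G has both endpoints in at least one bag. Running intersection: for every vertex, the bags containing it form a connected subtree. All three properties hold, so this is a valid tree decomposition of width max|bag| − 1 = 2, and hence tw(G) ≤ 2.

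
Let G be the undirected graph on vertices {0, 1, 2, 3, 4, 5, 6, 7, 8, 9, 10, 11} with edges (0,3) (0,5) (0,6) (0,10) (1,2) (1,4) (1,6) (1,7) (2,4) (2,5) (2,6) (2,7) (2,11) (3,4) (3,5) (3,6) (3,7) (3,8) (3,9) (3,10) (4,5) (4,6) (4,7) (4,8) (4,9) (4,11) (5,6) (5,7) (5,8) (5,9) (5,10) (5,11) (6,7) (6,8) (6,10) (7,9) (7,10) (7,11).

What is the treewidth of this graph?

A width-4 tree decomposition is:
Bags: B1 = {3, 4, 5, 7, 9}  B2 = {3, 4, 5, 6, 7}  B3 = {2, 4, 5, 6, 7}  B4 = {2, 4, 5, 7, 11}  B5 = {3, 5, 6, 7, 10}  B6 = {0, 3, 5, 6, 10}  B7 = {1, 2, 4, 6, 7}  B8 = {3, 4, 5, 6, 8}
Tree: B1–B2, B2–B3, B3–B4, B2–B5, B5–B6, B3–B7, B2–B8
The largest bag has 5 vertices, giving width 4; this decomposition certifies tw(G) ≤ 4. For the lower bound, the 5 vertices {1, 2, 4, 6, 7} are pairwise adjacent, and any tree decomposition puts a clique entirely inside one bag — forcing width ≥ 4. Therefore the treewidth is 4.

4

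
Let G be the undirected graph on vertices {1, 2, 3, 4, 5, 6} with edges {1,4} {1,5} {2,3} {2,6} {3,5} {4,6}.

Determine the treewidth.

2

A width-2 tree decomposition is:
Bags: B1 = {1, 4, 6}  B2 = {1, 5, 6}  B3 = {3, 5, 6}  B4 = {2, 3, 6}
Tree: B1–B2, B2–B3, B3–B4
Each bag holds 3 vertices, so the decomposition has width 2, which upper-bounds the treewidth. Since 6–4–1–5–3–2–6 is a cycle in G, G is not acyclic. Forests are exactly the graphs of treewidth ≤ 1, so tw(G) ≥ 2. The upper and lower bounds meet at 2, so that is the treewidth.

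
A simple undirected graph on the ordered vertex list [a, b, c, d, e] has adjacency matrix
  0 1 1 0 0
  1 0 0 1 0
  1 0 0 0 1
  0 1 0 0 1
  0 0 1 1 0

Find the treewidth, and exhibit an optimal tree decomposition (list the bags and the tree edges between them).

The largest bag has 3 vertices, giving width 2; this decomposition certifies tw(G) ≤ 2. For the lower bound, G contains the cycle e–c–a–b–d–e, so G is not a forest; only forests have treewidth ≤ 1, hence tw(G) ≥ 2. Therefore the treewidth is 2.

Treewidth 2.
One optimal decomposition is:
Bags: B1 = {a, c, e}  B2 = {a, b, e}  B3 = {b, d, e}
Tree: B1–B2, B2–B3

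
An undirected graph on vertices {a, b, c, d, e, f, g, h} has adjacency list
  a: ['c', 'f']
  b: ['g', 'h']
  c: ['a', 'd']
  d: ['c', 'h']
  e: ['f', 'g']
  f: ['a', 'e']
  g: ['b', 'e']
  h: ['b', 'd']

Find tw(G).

2

A width-2 tree decomposition is:
Bags: B1 = {a, c, d}  B2 = {a, d, f}  B3 = {d, e, f}  B4 = {d, e, g}  B5 = {b, d, g}  B6 = {b, d, h}
Tree: B1–B2, B2–B3, B3–B4, B4–B5, B5–B6
Every bag has size at most 3, so the width is 3 − 1 = 2 and tw(G) ≤ 2. Since d–c–a–f–e–g–b–h–d is a cycle in G, G is not acyclic. Forests are exactly the graphs of treewidth ≤ 1, so tw(G) ≥ 2. The upper and lower bounds meet at 2, so that is the treewidth.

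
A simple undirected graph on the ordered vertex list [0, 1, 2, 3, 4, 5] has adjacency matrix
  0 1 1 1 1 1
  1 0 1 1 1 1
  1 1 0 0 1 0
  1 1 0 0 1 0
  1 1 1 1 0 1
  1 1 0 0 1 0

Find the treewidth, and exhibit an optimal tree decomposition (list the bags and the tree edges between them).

Treewidth 3.
One such decomposition:
Bags: B1 = {0, 1, 3, 4}  B2 = {0, 1, 2, 4}  B3 = {0, 1, 4, 5}
Tree: B1–B2, B2–B3

Every bag has size at most 4, so the width is 4 − 1 = 3 and tw(G) ≤ 3. On the other hand G contains the 4-clique {0, 1, 2, 4}. A clique must lie in a single bag of any decomposition, so no decomposition can have width below 3. Combining the bounds, tw(G) = 3.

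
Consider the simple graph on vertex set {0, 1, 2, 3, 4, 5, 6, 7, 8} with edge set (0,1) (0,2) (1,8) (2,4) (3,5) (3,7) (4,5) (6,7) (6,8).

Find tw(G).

A width-2 tree decomposition is:
Bags: B1 = {6, 7, 8}  B2 = {3, 7, 8}  B3 = {3, 5, 8}  B4 = {4, 5, 8}  B5 = {2, 4, 8}  B6 = {0, 2, 8}  B7 = {0, 1, 8}
Tree: B1–B2, B2–B3, B3–B4, B4–B5, B5–B6, B6–B7
Each bag holds 3 vertices, so the decomposition has width 2, which upper-bounds the treewidth. For the lower bound, G contains the cycle 8–6–7–3–5–4–2–0–1–8, so G is not a forest; only forests have treewidth ≤ 1, hence tw(G) ≥ 2. Therefore the treewidth is 2.

2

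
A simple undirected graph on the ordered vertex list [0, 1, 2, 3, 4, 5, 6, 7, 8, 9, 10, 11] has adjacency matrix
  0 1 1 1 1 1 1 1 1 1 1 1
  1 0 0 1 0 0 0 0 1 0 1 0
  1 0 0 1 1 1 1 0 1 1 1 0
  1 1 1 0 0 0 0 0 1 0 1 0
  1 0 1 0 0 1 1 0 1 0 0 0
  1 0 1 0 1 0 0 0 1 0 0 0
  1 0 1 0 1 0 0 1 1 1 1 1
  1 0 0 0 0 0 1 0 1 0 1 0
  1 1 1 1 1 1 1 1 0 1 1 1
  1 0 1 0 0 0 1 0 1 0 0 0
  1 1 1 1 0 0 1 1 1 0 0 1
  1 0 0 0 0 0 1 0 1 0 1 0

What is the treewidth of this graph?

A width-4 tree decomposition is:
Bags: B1 = {0, 2, 4, 6, 8}  B2 = {0, 2, 6, 8, 10}  B3 = {0, 2, 3, 8, 10}  B4 = {0, 1, 3, 8, 10}  B5 = {0, 2, 6, 8, 9}  B6 = {0, 2, 4, 5, 8}  B7 = {0, 6, 7, 8, 10}  B8 = {0, 6, 8, 10, 11}
Tree: B1–B2, B2–B3, B3–B4, B1–B5, B1–B6, B2–B7, B7–B8
The largest bag has 5 vertices, giving width 4; this decomposition certifies tw(G) ≤ 4. On the other hand G contains the 5-clique {0, 1, 3, 8, 10}. A clique must lie in a single bag of any decomposition, so no decomposition can have width below 4. Combining the bounds, tw(G) = 4.

4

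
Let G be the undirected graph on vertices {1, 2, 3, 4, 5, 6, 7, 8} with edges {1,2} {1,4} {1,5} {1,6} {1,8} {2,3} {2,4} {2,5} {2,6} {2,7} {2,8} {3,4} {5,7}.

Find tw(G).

A width-2 tree decomposition is:
Bags: B1 = {1, 2, 4}  B2 = {2, 3, 4}  B3 = {1, 2, 6}  B4 = {1, 2, 5}  B5 = {1, 2, 8}  B6 = {2, 5, 7}
Tree: B1–B2, B1–B3, B3–B4, B1–B5, B4–B6
The largest bag has 3 vertices, giving width 2; this decomposition certifies tw(G) ≤ 2. On the other hand G contains the 3-clique {1, 2, 8}. A clique must lie in a single bag of any decomposition, so no decomposition can have width below 2. Therefore the treewidth is 2.

2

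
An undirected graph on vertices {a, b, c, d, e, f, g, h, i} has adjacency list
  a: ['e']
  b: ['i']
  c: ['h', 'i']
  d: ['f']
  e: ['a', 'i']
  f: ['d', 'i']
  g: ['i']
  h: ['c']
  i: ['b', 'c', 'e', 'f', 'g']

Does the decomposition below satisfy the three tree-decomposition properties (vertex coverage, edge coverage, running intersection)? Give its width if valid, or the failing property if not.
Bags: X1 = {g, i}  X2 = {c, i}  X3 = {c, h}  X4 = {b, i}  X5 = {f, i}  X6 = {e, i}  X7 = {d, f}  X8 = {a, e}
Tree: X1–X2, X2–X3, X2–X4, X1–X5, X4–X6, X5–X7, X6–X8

Every vertex of G appears in some bag (union = {a, b, c, d, e, f, g, h, i}); every edge is covered by a bag; and for each vertex v the set of bags containing v is connected in the bag tree. The decomposition is therefore valid. The largest bag has 2 vertices, so the width is 1.

Yes; width 1.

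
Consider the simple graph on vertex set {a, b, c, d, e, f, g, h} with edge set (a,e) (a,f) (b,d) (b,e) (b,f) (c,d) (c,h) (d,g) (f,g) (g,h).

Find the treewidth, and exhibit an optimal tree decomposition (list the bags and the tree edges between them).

Treewidth 2.
One such decomposition:
Bags: B1 = {c, d, h}  B2 = {d, g, h}  B3 = {b, d, g}  B4 = {b, f, g}  B5 = {b, e, f}  B6 = {a, e, f}
Tree: B1–B2, B2–B3, B3–B4, B4–B5, B5–B6

Each bag holds 3 vertices, so the decomposition has width 2, which upper-bounds the treewidth. Since c–h–g–d–c is a cycle in G, G is not acyclic. Forests are exactly the graphs of treewidth ≤ 1, so tw(G) ≥ 2. Combining the bounds, tw(G) = 2.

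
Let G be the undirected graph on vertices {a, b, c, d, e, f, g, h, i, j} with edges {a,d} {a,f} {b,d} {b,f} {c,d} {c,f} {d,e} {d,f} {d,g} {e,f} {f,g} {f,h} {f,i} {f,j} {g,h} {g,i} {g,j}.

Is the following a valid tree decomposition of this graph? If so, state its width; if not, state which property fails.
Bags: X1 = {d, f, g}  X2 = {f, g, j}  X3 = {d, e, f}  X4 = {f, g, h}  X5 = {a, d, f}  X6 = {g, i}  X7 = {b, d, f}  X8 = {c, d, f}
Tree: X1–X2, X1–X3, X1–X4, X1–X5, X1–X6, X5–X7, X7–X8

No — edge (f,i) lies in no bag.

A tree decomposition must satisfy three properties: every vertex lies in some bag; for every edge, both endpoints lie together in some bag; and for every vertex, the bags containing it form a connected subtree. Here edge (f,i) lies in no bag, so the decomposition is invalid.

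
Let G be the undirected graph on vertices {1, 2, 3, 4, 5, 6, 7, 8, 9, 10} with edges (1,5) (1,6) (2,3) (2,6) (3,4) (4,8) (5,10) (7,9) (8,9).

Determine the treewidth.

1

A width-1 tree decomposition is:
Bags: B1 = {7, 9}  B2 = {8, 9}  B3 = {4, 8}  B4 = {3, 4}  B5 = {2, 3}  B6 = {2, 6}  B7 = {1, 6}  B8 = {1, 5}  B9 = {5, 10}
Tree: B1–B2, B2–B3, B3–B4, B4–B5, B5–B6, B6–B7, B7–B8, B8–B9
Every bag has size at most 2, so the width is 2 − 1 = 1 and tw(G) ≤ 1. Any graph with an edge has treewidth ≥ 1, and G has the edge 7–9. Therefore the treewidth is 1.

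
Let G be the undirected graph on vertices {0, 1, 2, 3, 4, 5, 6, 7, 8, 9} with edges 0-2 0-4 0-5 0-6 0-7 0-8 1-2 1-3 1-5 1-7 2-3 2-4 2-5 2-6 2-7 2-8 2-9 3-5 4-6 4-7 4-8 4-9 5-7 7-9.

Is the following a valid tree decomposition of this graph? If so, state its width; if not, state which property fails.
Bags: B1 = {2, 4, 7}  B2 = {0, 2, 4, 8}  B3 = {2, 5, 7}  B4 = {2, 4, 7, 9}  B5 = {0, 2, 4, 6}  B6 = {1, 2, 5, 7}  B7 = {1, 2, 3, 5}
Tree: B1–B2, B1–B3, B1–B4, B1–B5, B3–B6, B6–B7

A tree decomposition must satisfy three properties: every vertex lies in some bag; for every edge, both endpoints lie together in some bag; and for every vertex, the bags containing it form a connected subtree. Here edge (0,7) lies in no bag, so the decomposition is invalid.

No — edge (0,7) lies in no bag.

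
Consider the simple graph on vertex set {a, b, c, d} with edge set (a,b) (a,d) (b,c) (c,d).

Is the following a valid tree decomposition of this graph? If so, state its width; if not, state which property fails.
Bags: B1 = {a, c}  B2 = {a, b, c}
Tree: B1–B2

A tree decomposition must satisfy three properties: every vertex lies in some bag; for every edge, both endpoints lie together in some bag; and for every vertex, the bags containing it form a connected subtree. Here vertex d appears in no bag, so the decomposition is invalid.

No — vertex d appears in no bag.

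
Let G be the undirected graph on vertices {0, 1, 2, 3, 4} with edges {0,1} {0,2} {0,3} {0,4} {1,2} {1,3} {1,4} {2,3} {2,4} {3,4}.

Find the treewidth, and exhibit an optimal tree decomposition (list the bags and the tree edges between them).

With just one bag of size 5, the width is 5 − 1 = 4, so tw(G) ≤ 4. For the lower bound, the 5 vertices {0, 1, 2, 3, 4} are pairwise adjacent, and any tree decomposition puts a clique entirely inside one bag — forcing width ≥ 4. Hence tw(G) = 4 exactly.

Treewidth 4.
One such decomposition:
Bags: B1 = {0, 1, 2, 3, 4}
Tree: (single bag)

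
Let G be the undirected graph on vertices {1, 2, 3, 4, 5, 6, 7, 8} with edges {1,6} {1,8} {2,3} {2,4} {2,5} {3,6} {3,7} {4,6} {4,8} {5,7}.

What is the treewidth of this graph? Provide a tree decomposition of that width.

Treewidth 2.
Bags: B1 = {1, 6, 8}  B2 = {4, 6, 8}  B3 = {3, 4, 6}  B4 = {2, 3, 4}  B5 = {2, 3, 7}  B6 = {2, 5, 7}
Tree: B1–B2, B2–B3, B3–B4, B4–B5, B5–B6

Each bag holds 3 vertices, so the decomposition has width 2, which upper-bounds the treewidth. Since 1–8–4–6–1 is a cycle in G, G is not acyclic. Forests are exactly the graphs of treewidth ≤ 1, so tw(G) ≥ 2. Combining the bounds, tw(G) = 2.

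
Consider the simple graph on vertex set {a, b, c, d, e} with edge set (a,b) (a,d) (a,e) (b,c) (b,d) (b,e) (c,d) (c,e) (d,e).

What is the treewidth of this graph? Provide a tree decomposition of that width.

Every bag has size at most 4, so the width is 4 − 1 = 3 and tw(G) ≤ 3. On the other hand G contains the 4-clique {b, c, d, e}. A clique must lie in a single bag of any decomposition, so no decomposition can have width below 3. Combining the bounds, tw(G) = 3.

Treewidth 3.
One such decomposition:
Bags: B1 = {a, b, d, e}  B2 = {b, c, d, e}
Tree: B1–B2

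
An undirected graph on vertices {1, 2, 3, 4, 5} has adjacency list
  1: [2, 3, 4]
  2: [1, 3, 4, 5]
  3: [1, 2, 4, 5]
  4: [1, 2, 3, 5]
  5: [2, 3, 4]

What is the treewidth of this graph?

3

A width-3 tree decomposition is:
Bags: B1 = {2, 3, 4, 5}  B2 = {1, 2, 3, 4}
Tree: B1–B2
Every bag has size at most 4, so the width is 4 − 1 = 3 and tw(G) ≤ 3. On the other hand G contains the 4-clique {1, 2, 3, 4}. A clique must lie in a single bag of any decomposition, so no decomposition can have width below 3. Combining the bounds, tw(G) = 3.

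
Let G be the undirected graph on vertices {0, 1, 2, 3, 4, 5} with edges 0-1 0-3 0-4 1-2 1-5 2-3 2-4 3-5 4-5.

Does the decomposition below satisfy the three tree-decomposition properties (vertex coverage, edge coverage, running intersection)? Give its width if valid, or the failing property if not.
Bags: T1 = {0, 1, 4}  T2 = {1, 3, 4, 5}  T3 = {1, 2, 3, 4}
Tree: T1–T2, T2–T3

A tree decomposition must satisfy three properties: every vertex lies in some bag; for every edge, both endpoints lie together in some bag; and for every vertex, the bags containing it form a connected subtree. Here edge (3,0) lies in no bag, so the decomposition is invalid.

No — edge (3,0) lies in no bag.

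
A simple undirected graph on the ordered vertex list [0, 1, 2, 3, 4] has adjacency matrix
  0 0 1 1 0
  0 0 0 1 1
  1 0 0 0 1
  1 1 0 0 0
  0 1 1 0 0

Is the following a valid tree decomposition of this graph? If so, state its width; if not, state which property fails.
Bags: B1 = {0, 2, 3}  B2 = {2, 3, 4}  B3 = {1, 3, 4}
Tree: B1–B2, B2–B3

Yes; width 2.

Every vertex of G appears in some bag (union = {0, 1, 2, 3, 4}); every edge is covered by a bag; and for each vertex v the set of bags containing v is connected in the bag tree. The decomposition is therefore valid. The largest bag has 3 vertices, so the width is 2.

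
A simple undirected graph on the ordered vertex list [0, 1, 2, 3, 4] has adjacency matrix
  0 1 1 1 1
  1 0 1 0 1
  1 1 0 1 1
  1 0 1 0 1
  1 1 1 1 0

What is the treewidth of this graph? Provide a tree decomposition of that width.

Each bag holds 4 vertices, so the decomposition has width 3, which upper-bounds the treewidth. On the other hand G contains the 4-clique {0, 1, 2, 4}. A clique must lie in a single bag of any decomposition, so no decomposition can have width below 3. Therefore the treewidth is 3.

Treewidth 3.
One such decomposition:
Bags: B1 = {0, 2, 3, 4}  B2 = {0, 1, 2, 4}
Tree: B1–B2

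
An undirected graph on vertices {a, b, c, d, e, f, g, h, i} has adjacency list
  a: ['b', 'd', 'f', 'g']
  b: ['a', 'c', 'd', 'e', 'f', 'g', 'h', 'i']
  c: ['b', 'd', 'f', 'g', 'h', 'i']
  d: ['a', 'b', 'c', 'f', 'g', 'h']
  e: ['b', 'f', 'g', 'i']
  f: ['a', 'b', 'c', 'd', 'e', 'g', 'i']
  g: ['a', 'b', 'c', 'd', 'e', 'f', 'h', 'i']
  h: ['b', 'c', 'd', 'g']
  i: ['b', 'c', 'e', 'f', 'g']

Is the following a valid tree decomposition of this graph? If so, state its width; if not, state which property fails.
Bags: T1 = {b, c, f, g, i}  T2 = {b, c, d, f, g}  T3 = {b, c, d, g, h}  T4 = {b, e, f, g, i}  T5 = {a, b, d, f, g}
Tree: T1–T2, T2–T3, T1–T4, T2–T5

Checking the three conditions: (i) the bags cover all of {a, b, c, d, e, f, g, h, i}; (ii) for each edge, some bag contains both endpoints; (iii) the bags containing any fixed vertex form a subtree. All hold, so the decomposition is valid with width 5 − 1 = 4.

Yes; width 4.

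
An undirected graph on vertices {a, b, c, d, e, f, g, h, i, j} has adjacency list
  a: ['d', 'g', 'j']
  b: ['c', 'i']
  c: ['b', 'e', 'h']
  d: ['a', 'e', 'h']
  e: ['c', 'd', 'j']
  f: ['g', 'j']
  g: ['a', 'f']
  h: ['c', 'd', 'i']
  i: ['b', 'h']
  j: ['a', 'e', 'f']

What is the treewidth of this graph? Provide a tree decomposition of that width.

Treewidth 2.
One such decomposition:
Bags: B1 = {b, h, i}  B2 = {b, c, h}  B3 = {c, d, h}  B4 = {c, d, e}  B5 = {a, d, e}  B6 = {a, e, j}  B7 = {a, g, j}  B8 = {f, g, j}
Tree: B1–B2, B2–B3, B3–B4, B4–B5, B5–B6, B6–B7, B7–B8

Each bag holds 3 vertices, so the decomposition has width 2, which upper-bounds the treewidth. The edges i–b–c–h–i form a cycle, so G is not a tree and its treewidth is at least 2. The upper and lower bounds meet at 2, so that is the treewidth.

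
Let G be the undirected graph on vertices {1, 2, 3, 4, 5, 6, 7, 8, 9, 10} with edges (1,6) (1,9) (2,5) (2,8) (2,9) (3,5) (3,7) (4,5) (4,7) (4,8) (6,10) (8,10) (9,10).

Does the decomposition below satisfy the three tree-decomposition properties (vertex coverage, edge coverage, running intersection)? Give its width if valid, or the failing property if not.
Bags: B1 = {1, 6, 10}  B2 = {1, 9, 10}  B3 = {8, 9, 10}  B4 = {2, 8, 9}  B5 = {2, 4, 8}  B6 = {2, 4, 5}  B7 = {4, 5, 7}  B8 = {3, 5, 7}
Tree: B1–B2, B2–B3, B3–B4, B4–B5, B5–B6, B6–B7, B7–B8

Checking the three conditions: (i) the bags cover all of {1, 2, 3, 4, 5, 6, 7, 8, 9, 10}; (ii) for each edge, some bag contains both endpoints; (iii) the bags containing any fixed vertex form a subtree. All hold, so the decomposition is valid with width 3 − 1 = 2.

Yes; width 2.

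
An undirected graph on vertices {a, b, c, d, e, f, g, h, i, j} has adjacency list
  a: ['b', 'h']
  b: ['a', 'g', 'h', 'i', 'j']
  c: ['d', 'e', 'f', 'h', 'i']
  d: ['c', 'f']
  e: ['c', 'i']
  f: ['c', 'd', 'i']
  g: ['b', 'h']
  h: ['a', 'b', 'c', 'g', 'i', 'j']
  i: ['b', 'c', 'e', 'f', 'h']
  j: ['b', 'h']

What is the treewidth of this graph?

A width-2 tree decomposition is:
Bags: B1 = {c, e, i}  B2 = {c, h, i}  B3 = {b, h, i}  B4 = {b, g, h}  B5 = {b, h, j}  B6 = {a, b, h}  B7 = {c, f, i}  B8 = {c, d, f}
Tree: B1–B2, B2–B3, B3–B4, B3–B5, B4–B6, B2–B7, B7–B8
The largest bag has 3 vertices, giving width 2; this decomposition certifies tw(G) ≤ 2. Conversely, {c, d, f} is a clique of size 3, and the vertices of any clique must share a bag in every tree decomposition; so some bag has ≥ 3 vertices and tw(G) ≥ 2. Combining the bounds, tw(G) = 2.

2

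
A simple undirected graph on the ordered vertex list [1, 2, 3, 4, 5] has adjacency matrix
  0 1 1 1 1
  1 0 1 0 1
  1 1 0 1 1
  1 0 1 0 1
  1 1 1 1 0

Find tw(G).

3

A width-3 tree decomposition is:
Bags: B1 = {1, 2, 3, 5}  B2 = {1, 3, 4, 5}
Tree: B1–B2
Every bag has size at most 4, so the width is 4 − 1 = 3 and tw(G) ≤ 3. On the other hand G contains the 4-clique {1, 2, 3, 5}. A clique must lie in a single bag of any decomposition, so no decomposition can have width below 3. Hence tw(G) = 3 exactly.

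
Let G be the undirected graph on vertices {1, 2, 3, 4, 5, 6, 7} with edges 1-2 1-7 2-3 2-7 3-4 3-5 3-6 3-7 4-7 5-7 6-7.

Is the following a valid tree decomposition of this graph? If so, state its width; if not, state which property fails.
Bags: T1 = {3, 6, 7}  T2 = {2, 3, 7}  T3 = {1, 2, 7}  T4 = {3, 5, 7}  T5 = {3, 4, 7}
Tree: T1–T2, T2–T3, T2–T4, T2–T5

Every vertex of G appears in some bag (union = {1, 2, 3, 4, 5, 6, 7}); every edge is covered by a bag; and for each vertex v the set of bags containing v is connected in the bag tree. The decomposition is therefore valid. The largest bag has 3 vertices, so the width is 2.

Yes; width 2.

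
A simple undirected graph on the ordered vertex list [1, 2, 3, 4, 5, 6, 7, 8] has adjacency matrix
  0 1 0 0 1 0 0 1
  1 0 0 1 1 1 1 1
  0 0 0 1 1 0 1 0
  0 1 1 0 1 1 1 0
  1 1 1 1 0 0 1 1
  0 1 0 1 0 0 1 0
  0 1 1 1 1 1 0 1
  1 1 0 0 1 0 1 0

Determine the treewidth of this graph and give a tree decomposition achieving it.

Treewidth 3.
One optimal decomposition is:
Bags: B1 = {2, 5, 7, 8}  B2 = {2, 4, 5, 7}  B3 = {3, 4, 5, 7}  B4 = {2, 4, 6, 7}  B5 = {1, 2, 5, 8}
Tree: B1–B2, B2–B3, B2–B4, B1–B5

Every bag has size at most 4, so the width is 4 − 1 = 3 and tw(G) ≤ 3. On the other hand G contains the 4-clique {1, 2, 5, 8}. A clique must lie in a single bag of any decomposition, so no decomposition can have width below 3. Combining the bounds, tw(G) = 3.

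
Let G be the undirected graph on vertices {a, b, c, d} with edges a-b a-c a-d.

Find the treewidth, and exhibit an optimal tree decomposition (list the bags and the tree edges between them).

Treewidth 1.
One optimal decomposition is:
Bags: B1 = {a, d}  B2 = {a, c}  B3 = {a, b}
Tree: B1–B2, B1–B3

Each bag holds 2 vertices, so the decomposition has width 1, which upper-bounds the treewidth. Since G has at least one edge (e.g. a–d), it is not an edgeless graph, so tw(G) ≥ 1. Hence tw(G) = 1 exactly.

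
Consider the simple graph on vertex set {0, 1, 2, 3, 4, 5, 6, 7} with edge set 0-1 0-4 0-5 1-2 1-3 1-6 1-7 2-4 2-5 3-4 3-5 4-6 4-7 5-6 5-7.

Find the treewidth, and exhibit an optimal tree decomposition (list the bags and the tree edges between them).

Each bag holds 4 vertices, so the decomposition has width 3, which upper-bounds the treewidth. For the lower bound: the 4 vertex sets {1,7}, {3,4}, {5}, {6} are disjoint, each induces a connected subgraph, and every pair is joined by at least one edge of G. Contracting each set to a single vertex therefore yields K_{4} as a minor, and since treewidth is minor-monotone, tw(G) ≥ tw(K_{4}) = 3. Combining the bounds, tw(G) = 3.

Treewidth 3.
One such decomposition:
Bags: B1 = {1, 4, 5, 7}  B2 = {1, 3, 4, 5}  B3 = {1, 4, 5, 6}  B4 = {1, 2, 4, 5}  B5 = {0, 1, 4, 5}
Tree: B1–B2, B2–B3, B3–B4, B4–B5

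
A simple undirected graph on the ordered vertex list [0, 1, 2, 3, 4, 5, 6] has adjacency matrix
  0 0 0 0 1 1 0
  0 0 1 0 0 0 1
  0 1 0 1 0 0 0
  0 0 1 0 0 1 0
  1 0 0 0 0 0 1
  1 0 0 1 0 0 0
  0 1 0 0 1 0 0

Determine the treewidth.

2

A width-2 tree decomposition is:
Bags: B1 = {1, 2, 6}  B2 = {2, 3, 6}  B3 = {3, 5, 6}  B4 = {0, 5, 6}  B5 = {0, 4, 6}
Tree: B1–B2, B2–B3, B3–B4, B4–B5
Each bag holds 3 vertices, so the decomposition has width 2, which upper-bounds the treewidth. Since 6–1–2–3–5–0–4–6 is a cycle in G, G is not acyclic. Forests are exactly the graphs of treewidth ≤ 1, so tw(G) ≥ 2. Hence tw(G) = 2 exactly.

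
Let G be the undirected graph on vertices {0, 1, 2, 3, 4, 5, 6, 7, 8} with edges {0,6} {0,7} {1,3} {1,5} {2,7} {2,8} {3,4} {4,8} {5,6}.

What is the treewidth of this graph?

A width-2 tree decomposition is:
Bags: B1 = {1, 3, 5}  B2 = {3, 4, 5}  B3 = {4, 5, 8}  B4 = {2, 5, 8}  B5 = {2, 5, 7}  B6 = {0, 5, 7}  B7 = {0, 5, 6}
Tree: B1–B2, B2–B3, B3–B4, B4–B5, B5–B6, B6–B7
Every bag has size at most 3, so the width is 3 − 1 = 2 and tw(G) ≤ 2. The edges 5–1–3–4–8–2–7–0–6–5 form a cycle, so G is not a tree and its treewidth is at least 2. Hence tw(G) = 2 exactly.

2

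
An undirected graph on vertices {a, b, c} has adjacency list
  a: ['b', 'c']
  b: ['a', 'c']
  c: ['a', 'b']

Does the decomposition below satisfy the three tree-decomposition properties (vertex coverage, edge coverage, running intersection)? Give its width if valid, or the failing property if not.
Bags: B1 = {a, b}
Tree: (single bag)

No — vertex c appears in no bag.

A tree decomposition must satisfy three properties: every vertex lies in some bag; for every edge, both endpoints lie together in some bag; and for every vertex, the bags containing it form a connected subtree. Here vertex c appears in no bag, so the decomposition is invalid.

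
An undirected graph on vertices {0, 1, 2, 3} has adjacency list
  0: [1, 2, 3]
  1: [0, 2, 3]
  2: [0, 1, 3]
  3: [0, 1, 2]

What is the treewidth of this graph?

3

A width-3 tree decomposition is:
Bags: B1 = {0, 1, 2, 3}
Tree: (single bag)
With just one bag of size 4, the width is 4 − 1 = 3, so tw(G) ≤ 3. On the other hand G contains the 4-clique {0, 1, 2, 3}. A clique must lie in a single bag of any decomposition, so no decomposition can have width below 3. Combining the bounds, tw(G) = 3.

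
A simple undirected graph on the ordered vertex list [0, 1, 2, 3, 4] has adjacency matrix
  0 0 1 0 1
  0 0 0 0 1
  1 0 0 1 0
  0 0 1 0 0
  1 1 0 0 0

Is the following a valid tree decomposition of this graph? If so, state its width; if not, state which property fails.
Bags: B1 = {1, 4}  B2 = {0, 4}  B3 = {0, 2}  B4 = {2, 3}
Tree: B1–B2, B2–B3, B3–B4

Yes; width 1.

Vertex coverage: the bags together contain {0, 1, 2, 3, 4}, the full vertex set. Edge coverage: each edge of G has both endpoints in at least one bag. Running intersection: for every vertex, the bags containing it form a connected subtree. All three properties hold, so this is a valid tree decomposition of width max|bag| − 1 = 1, and hence tw(G) ≤ 1.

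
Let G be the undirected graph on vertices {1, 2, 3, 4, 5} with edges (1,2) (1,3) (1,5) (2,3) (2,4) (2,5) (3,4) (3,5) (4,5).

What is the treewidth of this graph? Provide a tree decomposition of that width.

Every bag has size at most 4, so the width is 4 − 1 = 3 and tw(G) ≤ 3. For the lower bound, the 4 vertices {1, 2, 3, 5} are pairwise adjacent, and any tree decomposition puts a clique entirely inside one bag — forcing width ≥ 3. Therefore the treewidth is 3.

Treewidth 3.
One such decomposition:
Bags: B1 = {1, 2, 3, 5}  B2 = {2, 3, 4, 5}
Tree: B1–B2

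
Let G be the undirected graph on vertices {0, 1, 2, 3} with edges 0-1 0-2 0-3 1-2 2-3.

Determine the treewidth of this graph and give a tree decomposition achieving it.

Treewidth 2.
One optimal decomposition is:
Bags: B1 = {0, 1, 2}  B2 = {0, 2, 3}
Tree: B1–B2

Each bag holds 3 vertices, so the decomposition has width 2, which upper-bounds the treewidth. On the other hand G contains the 3-clique {0, 1, 2}. A clique must lie in a single bag of any decomposition, so no decomposition can have width below 2. Hence tw(G) = 2 exactly.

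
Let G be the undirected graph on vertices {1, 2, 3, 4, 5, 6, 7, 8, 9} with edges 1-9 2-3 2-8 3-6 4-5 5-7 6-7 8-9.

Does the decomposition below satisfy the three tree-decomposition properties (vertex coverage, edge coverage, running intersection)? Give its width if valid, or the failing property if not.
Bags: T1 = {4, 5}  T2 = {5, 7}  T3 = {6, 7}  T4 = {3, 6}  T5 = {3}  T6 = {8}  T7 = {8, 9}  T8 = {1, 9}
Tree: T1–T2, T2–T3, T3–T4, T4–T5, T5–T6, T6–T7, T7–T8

A tree decomposition must satisfy three properties: every vertex lies in some bag; for every edge, both endpoints lie together in some bag; and for every vertex, the bags containing it form a connected subtree. Here vertex 2 appears in no bag, so the decomposition is invalid.

No — vertex 2 appears in no bag.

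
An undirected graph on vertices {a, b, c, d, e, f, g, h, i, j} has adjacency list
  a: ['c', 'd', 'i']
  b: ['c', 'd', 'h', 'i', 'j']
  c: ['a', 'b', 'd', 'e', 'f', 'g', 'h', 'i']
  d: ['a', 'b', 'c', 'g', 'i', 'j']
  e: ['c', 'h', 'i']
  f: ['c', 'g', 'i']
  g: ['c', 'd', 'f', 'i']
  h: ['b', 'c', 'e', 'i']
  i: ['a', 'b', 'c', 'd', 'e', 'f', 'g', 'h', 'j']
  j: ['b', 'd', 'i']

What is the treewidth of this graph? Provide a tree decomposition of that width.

Each bag holds 4 vertices, so the decomposition has width 3, which upper-bounds the treewidth. For the lower bound, the 4 vertices {b, d, i, j} are pairwise adjacent, and any tree decomposition puts a clique entirely inside one bag — forcing width ≥ 3. The upper and lower bounds meet at 3, so that is the treewidth.

Treewidth 3.
One such decomposition:
Bags: B1 = {b, c, d, i}  B2 = {c, d, g, i}  B3 = {b, c, h, i}  B4 = {a, c, d, i}  B5 = {c, e, h, i}  B6 = {c, f, g, i}  B7 = {b, d, i, j}
Tree: B1–B2, B1–B3, B2–B4, B3–B5, B2–B6, B1–B7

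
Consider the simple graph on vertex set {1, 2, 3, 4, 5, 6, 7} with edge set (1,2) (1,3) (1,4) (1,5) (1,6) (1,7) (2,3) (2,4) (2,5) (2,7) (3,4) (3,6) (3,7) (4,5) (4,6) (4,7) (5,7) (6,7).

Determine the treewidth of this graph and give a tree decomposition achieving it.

Treewidth 4.
Bags: B1 = {1, 2, 3, 4, 7}  B2 = {1, 3, 4, 6, 7}  B3 = {1, 2, 4, 5, 7}
Tree: B1–B2, B1–B3

Every bag has size at most 5, so the width is 5 − 1 = 4 and tw(G) ≤ 4. Conversely, {1, 2, 3, 4, 7} is a clique of size 5, and the vertices of any clique must share a bag in every tree decomposition; so some bag has ≥ 5 vertices and tw(G) ≥ 4. Hence tw(G) = 4 exactly.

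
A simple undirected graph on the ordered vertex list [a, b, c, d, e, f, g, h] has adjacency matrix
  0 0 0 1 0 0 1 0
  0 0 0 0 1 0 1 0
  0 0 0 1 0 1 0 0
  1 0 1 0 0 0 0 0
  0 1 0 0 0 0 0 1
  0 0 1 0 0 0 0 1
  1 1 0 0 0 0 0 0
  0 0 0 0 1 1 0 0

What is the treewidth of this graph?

A width-2 tree decomposition is:
Bags: B1 = {e, f, h}  B2 = {b, e, f}  B3 = {b, f, g}  B4 = {a, f, g}  B5 = {a, d, f}  B6 = {c, d, f}
Tree: B1–B2, B2–B3, B3–B4, B4–B5, B5–B6
Every bag has size at most 3, so the width is 3 − 1 = 2 and tw(G) ≤ 2. For the lower bound, G contains the cycle f–h–e–b–g–a–d–c–f, so G is not a forest; only forests have treewidth ≤ 1, hence tw(G) ≥ 2. Therefore the treewidth is 2.

2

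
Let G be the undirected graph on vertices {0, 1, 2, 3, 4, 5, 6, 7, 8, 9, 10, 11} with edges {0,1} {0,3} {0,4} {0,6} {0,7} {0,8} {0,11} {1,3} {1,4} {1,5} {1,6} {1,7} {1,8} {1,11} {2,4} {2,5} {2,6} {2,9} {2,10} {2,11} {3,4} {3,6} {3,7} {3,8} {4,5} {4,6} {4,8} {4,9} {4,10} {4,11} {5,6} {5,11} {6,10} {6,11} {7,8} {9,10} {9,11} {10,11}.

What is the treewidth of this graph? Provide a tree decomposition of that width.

Treewidth 4.
One such decomposition:
Bags: B1 = {0, 1, 4, 6, 11}  B2 = {0, 1, 3, 4, 6}  B3 = {1, 4, 5, 6, 11}  B4 = {2, 4, 5, 6, 11}  B5 = {0, 1, 3, 4, 8}  B6 = {2, 4, 6, 10, 11}  B7 = {2, 4, 9, 10, 11}  B8 = {0, 1, 3, 7, 8}
Tree: B1–B2, B1–B3, B3–B4, B2–B5, B4–B6, B6–B7, B5–B8

Every bag has size at most 5, so the width is 5 − 1 = 4 and tw(G) ≤ 4. For the lower bound, the 5 vertices {0, 1, 3, 4, 8} are pairwise adjacent, and any tree decomposition puts a clique entirely inside one bag — forcing width ≥ 4. Therefore the treewidth is 4.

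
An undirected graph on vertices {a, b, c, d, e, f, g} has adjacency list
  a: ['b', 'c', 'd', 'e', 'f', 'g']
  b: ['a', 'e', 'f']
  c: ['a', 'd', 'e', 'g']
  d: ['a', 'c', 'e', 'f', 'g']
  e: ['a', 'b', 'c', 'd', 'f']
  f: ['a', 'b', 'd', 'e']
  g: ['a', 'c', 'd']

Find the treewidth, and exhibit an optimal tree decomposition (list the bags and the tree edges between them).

Treewidth 3.
One such decomposition:
Bags: B1 = {a, c, d, e}  B2 = {a, d, e, f}  B3 = {a, b, e, f}  B4 = {a, c, d, g}
Tree: B1–B2, B2–B3, B1–B4

Every bag has size at most 4, so the width is 4 − 1 = 3 and tw(G) ≤ 3. On the other hand G contains the 4-clique {a, c, d, g}. A clique must lie in a single bag of any decomposition, so no decomposition can have width below 3. Combining the bounds, tw(G) = 3.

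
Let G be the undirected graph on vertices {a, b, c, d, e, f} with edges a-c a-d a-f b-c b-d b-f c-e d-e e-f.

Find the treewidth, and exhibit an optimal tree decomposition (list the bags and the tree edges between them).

Treewidth 3.
Bags: B1 = {a, b, d, e}  B2 = {a, b, c, e}  B3 = {a, b, e, f}
Tree: B1–B2, B2–B3

Each bag holds 4 vertices, so the decomposition has width 3, which upper-bounds the treewidth. For the lower bound: the 4 vertex sets {b,d}, {c,e}, {a}, {f} are disjoint, each induces a connected subgraph, and every pair is joined by at least one edge of G. Contracting each set to a single vertex therefore yields K_{4} as a minor, and since treewidth is minor-monotone, tw(G) ≥ tw(K_{4}) = 3. Combining the bounds, tw(G) = 3.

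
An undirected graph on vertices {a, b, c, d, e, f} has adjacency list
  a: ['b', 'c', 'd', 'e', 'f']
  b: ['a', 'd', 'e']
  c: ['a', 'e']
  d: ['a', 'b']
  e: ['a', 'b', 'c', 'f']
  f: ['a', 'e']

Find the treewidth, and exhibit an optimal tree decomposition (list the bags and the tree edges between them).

Treewidth 2.
One optimal decomposition is:
Bags: B1 = {a, b, e}  B2 = {a, b, d}  B3 = {a, c, e}  B4 = {a, e, f}
Tree: B1–B2, B1–B3, B1–B4

Every bag has size at most 3, so the width is 3 − 1 = 2 and tw(G) ≤ 2. For the lower bound, the 3 vertices {a, b, d} are pairwise adjacent, and any tree decomposition puts a clique entirely inside one bag — forcing width ≥ 2. The upper and lower bounds meet at 2, so that is the treewidth.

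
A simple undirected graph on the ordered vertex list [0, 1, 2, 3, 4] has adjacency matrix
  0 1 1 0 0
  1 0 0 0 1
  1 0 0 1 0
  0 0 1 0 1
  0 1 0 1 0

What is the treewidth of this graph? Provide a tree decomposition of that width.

Treewidth 2.
One such decomposition:
Bags: B1 = {0, 2, 3}  B2 = {0, 3, 4}  B3 = {0, 1, 4}
Tree: B1–B2, B2–B3

The largest bag has 3 vertices, giving width 2; this decomposition certifies tw(G) ≤ 2. The edges 0–2–3–4–1–0 form a cycle, so G is not a tree and its treewidth is at least 2. Combining the bounds, tw(G) = 2.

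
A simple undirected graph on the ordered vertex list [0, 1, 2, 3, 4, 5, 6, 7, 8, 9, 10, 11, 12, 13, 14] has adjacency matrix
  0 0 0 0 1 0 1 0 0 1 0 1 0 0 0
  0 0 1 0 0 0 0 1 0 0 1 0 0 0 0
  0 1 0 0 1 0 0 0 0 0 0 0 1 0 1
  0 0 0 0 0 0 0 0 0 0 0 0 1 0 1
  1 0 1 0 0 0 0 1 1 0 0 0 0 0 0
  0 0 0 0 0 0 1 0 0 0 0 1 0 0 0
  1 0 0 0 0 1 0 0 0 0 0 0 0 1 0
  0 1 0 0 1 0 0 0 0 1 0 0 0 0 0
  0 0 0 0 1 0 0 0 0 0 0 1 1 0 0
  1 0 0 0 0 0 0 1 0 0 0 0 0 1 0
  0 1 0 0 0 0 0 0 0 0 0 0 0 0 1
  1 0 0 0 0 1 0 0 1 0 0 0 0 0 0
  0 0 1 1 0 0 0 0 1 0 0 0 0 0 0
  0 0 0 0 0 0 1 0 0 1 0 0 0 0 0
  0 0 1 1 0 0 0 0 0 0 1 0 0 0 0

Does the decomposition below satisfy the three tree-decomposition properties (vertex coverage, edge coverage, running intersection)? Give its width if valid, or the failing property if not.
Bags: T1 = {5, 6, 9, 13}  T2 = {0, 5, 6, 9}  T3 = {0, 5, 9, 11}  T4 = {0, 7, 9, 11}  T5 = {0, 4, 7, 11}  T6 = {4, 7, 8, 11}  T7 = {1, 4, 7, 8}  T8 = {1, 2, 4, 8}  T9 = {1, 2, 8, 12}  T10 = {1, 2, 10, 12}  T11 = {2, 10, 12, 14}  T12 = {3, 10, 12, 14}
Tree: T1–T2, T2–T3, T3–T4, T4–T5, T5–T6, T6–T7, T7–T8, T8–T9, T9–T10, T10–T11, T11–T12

Yes; width 3.

Checking the three conditions: (i) the bags cover all of {0, 1, 2, 3, 4, 5, 6, 7, 8, 9, 10, 11, 12, 13, 14}; (ii) for each edge, some bag contains both endpoints; (iii) the bags containing any fixed vertex form a subtree. All hold, so the decomposition is valid with width 4 − 1 = 3.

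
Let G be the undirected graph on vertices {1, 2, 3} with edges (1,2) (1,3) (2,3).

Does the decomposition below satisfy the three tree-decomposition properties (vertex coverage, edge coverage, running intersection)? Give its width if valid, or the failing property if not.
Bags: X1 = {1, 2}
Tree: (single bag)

A tree decomposition must satisfy three properties: every vertex lies in some bag; for every edge, both endpoints lie together in some bag; and for every vertex, the bags containing it form a connected subtree. Here vertex 3 appears in no bag, so the decomposition is invalid.

No — vertex 3 appears in no bag.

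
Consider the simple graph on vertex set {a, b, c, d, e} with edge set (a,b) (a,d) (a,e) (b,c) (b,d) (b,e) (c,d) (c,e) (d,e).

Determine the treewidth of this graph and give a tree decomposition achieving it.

The largest bag has 4 vertices, giving width 3; this decomposition certifies tw(G) ≤ 3. For the lower bound, the 4 vertices {b, c, d, e} are pairwise adjacent, and any tree decomposition puts a clique entirely inside one bag — forcing width ≥ 3. Therefore the treewidth is 3.

Treewidth 3.
One such decomposition:
Bags: B1 = {a, b, d, e}  B2 = {b, c, d, e}
Tree: B1–B2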